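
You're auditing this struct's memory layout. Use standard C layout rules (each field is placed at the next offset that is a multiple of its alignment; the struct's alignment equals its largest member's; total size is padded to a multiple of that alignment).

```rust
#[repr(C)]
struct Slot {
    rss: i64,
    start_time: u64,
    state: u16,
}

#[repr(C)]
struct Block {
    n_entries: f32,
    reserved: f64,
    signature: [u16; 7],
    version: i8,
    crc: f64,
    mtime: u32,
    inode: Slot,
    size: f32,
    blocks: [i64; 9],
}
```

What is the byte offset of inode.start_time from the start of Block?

56

Slot: rss at 0 (size 8, align 8) → ends 8; start_time at 8 (size 8, align 8) → ends 16; state at 16 (size 2, align 2) → ends 18; tail pad 6 to reach multiple of 8; total 24 bytes, alignment 8
n_entries at 0 (size 4, align 4) → ends 4
pad 4 to align 8 for reserved
reserved at 8 (size 8, align 8) → ends 16
signature at 16 (size 14, align 2) → ends 30
version at 30 (size 1, align 1) → ends 31
pad 1 to align 8 for crc
crc at 32 (size 8, align 8) → ends 40
mtime at 40 (size 4, align 4) → ends 44
pad 4 to align 8 for inode
inode at 48 (size 24, align 8) → ends 72
within Slot: start_time at 8
48 + 8 = 56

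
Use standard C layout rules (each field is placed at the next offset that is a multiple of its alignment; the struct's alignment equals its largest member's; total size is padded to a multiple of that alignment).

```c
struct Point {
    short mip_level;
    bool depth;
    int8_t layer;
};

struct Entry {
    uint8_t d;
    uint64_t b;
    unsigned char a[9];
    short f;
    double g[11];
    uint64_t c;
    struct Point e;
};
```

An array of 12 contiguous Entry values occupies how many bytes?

1632

Point: @0: mip_level [2B, align 2] → 2; @2: depth [1B, align 1] → 3; @3: layer [1B, align 1] → 4; size 4, align 2
@0: d [1B, align 1] → 1
+7 pad (align 8)
@8: b [8B, align 8] → 16
@16: a [9B, align 1] → 25
+1 pad (align 2)
@26: f [2B, align 2] → 28
+4 pad (align 8)
@32: g [88B, align 8] → 120
@120: c [8B, align 8] → 128
@128: e [4B, align 2] → 132
+4 tail pad (align 8)
size 136, align 8
array of 12: 12 × 136 = 1632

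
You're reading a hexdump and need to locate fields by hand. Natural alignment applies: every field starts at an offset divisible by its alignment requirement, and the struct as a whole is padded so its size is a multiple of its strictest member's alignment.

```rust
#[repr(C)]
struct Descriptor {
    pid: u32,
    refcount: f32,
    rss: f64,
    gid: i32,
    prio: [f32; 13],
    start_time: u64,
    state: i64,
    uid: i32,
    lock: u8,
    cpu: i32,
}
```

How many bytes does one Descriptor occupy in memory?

104 bytes

@0: pid [4B, align 4] → 4
@4: refcount [4B, align 4] → 8
@8: rss [8B, align 8] → 16
@16: gid [4B, align 4] → 20
@20: prio [52B, align 4] → 72
@72: start_time [8B, align 8] → 80
@80: state [8B, align 8] → 88
@88: uid [4B, align 4] → 92
@92: lock [1B, align 1] → 93
+3 pad (align 4)
@96: cpu [4B, align 4] → 100
+4 tail pad (align 8)
size 104, align 8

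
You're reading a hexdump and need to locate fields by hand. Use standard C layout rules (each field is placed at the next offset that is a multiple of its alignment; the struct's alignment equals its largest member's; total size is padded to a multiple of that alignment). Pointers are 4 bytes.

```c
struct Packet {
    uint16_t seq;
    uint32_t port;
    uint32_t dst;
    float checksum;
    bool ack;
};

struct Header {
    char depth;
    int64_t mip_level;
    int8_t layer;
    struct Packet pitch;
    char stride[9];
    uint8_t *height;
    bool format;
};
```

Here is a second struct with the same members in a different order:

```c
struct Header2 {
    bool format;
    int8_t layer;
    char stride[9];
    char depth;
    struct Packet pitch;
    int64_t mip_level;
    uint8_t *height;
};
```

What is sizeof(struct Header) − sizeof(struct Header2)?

Packet: @0: seq [2B, align 2] → 2; +2 pad (align 4); @4: port [4B, align 4] → 8; @8: dst [4B, align 4] → 12; @12: checksum [4B, align 4] → 16; @16: ack [1B, align 1] → 17; +3 tail pad (align 4); size 20, align 4
@0: depth [1B, align 1] → 1
+7 pad (align 8)
@8: mip_level [8B, align 8] → 16
@16: layer [1B, align 1] → 17
+3 pad (align 4)
@20: pitch [20B, align 4] → 40
@40: stride [9B, align 1] → 49
+3 pad (align 4)
@52: height [4B, align 4] → 56
@56: format [1B, align 1] → 57
+7 tail pad (align 8)
size 64, align 8
— Header2 —
@0: format [1B, align 1] → 1
@1: layer [1B, align 1] → 2
@2: stride [9B, align 1] → 11
@11: depth [1B, align 1] → 12
@12: pitch [20B, align 4] → 32
@32: mip_level [8B, align 8] → 40
@40: height [4B, align 4] → 44
+4 tail pad (align 8)
size 48, align 8
64 − 48 = 16

16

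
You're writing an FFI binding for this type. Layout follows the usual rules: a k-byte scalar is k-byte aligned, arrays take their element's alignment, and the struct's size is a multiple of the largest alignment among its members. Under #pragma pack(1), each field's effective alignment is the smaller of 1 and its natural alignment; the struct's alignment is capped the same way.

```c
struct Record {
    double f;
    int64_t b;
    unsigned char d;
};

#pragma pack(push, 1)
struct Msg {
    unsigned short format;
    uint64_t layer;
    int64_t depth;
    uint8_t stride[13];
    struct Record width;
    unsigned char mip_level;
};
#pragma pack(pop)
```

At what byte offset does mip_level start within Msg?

Record: 0..8  f  (8B, 8-aligned); 8..16  b  (8B, 8-aligned); 16..17  d  (1B, 1-aligned); 17..24  -- tail padding (7B); sizeof = 24, alignof = 8
0..2  format  (2B, 1-aligned)
2..10  layer  (8B, 1-aligned)
10..18  depth  (8B, 1-aligned)
18..31  stride  (13B, 1-aligned)
31..55  width  (24B, 1-aligned)
55..56  mip_level  (1B, 1-aligned)

55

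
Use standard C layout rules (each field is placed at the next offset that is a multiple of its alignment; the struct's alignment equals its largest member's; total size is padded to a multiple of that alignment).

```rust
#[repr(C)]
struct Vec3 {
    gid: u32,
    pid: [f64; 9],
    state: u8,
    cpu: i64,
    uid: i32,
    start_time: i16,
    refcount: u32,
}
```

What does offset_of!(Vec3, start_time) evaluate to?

100

@0: gid [4B, align 4] → 4
+4 pad (align 8)
@8: pid [72B, align 8] → 80
@80: state [1B, align 1] → 81
+7 pad (align 8)
@88: cpu [8B, align 8] → 96
@96: uid [4B, align 4] → 100
@100: start_time [2B, align 2] → 102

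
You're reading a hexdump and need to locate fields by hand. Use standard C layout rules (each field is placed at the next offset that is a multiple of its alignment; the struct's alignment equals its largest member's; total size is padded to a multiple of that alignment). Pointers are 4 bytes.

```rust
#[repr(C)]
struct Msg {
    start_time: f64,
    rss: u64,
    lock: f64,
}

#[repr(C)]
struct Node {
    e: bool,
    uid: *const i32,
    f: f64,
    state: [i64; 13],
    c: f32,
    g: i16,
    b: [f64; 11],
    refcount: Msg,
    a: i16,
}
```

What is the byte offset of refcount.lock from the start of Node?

Msg: 0..8  start_time  (8B, 8-aligned); 8..16  rss  (8B, 8-aligned); 16..24  lock  (8B, 8-aligned); sizeof = 24, alignof = 8
0..1  e  (1B, 1-aligned)
1..4  -- padding (3B)
4..8  uid  (4B, 4-aligned)
8..16  f  (8B, 8-aligned)
16..120  state  (104B, 8-aligned)
120..124  c  (4B, 4-aligned)
124..126  g  (2B, 2-aligned)
126..128  -- padding (2B)
128..216  b  (88B, 8-aligned)
216..240  refcount  (24B, 8-aligned)
within Msg: lock at 16
216 + 16 = 232

232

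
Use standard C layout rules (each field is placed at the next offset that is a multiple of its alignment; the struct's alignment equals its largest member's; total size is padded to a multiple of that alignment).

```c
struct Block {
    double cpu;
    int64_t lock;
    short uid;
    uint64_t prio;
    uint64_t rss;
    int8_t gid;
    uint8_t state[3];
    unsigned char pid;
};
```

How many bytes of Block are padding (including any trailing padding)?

cpu at 0 (size 8, align 8) → ends 8
lock at 8 (size 8, align 8) → ends 16
uid at 16 (size 2, align 2) → ends 18
pad 6 to align 8 for prio
prio at 24 (size 8, align 8) → ends 32
rss at 32 (size 8, align 8) → ends 40
gid at 40 (size 1, align 1) → ends 41
state at 41 (size 3, align 1) → ends 44
pid at 44 (size 1, align 1) → ends 45
tail pad 3 to reach multiple of 8
total 48 bytes, alignment 8
data bytes 39, size 48 → padding 9

9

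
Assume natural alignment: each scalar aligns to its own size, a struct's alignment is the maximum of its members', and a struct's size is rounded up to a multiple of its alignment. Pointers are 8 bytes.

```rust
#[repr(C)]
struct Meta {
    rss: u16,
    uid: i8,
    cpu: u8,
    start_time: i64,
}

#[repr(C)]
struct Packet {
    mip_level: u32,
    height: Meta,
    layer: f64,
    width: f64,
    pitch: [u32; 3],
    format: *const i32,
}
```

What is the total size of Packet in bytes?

64 bytes

Meta: 0..2  rss  (2B, 2-aligned); 2..3  uid  (1B, 1-aligned); 3..4  cpu  (1B, 1-aligned); 4..8  -- padding (4B); 8..16  start_time  (8B, 8-aligned); sizeof = 16, alignof = 8
0..4  mip_level  (4B, 4-aligned)
4..8  -- padding (4B)
8..24  height  (16B, 8-aligned)
24..32  layer  (8B, 8-aligned)
32..40  width  (8B, 8-aligned)
40..52  pitch  (12B, 4-aligned)
52..56  -- padding (4B)
56..64  format  (8B, 8-aligned)
sizeof = 64, alignof = 8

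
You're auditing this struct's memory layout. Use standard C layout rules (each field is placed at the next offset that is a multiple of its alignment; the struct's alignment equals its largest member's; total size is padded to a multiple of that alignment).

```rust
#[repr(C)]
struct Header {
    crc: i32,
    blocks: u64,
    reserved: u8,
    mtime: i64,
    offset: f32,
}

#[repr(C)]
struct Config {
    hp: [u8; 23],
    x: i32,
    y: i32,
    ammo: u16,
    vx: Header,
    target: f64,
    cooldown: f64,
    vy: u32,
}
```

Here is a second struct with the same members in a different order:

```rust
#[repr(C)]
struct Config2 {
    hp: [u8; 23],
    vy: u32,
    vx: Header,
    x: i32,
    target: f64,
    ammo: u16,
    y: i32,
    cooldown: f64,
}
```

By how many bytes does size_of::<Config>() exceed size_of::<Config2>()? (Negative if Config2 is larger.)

Header: @0: crc [4B, align 4] → 4; +4 pad (align 8); @8: blocks [8B, align 8] → 16; @16: reserved [1B, align 1] → 17; +7 pad (align 8); @24: mtime [8B, align 8] → 32; @32: offset [4B, align 4] → 36; +4 tail pad (align 8); size 40, align 8
@0: hp [23B, align 1] → 23
+1 pad (align 4)
@24: x [4B, align 4] → 28
@28: y [4B, align 4] → 32
@32: ammo [2B, align 2] → 34
+6 pad (align 8)
@40: vx [40B, align 8] → 80
@80: target [8B, align 8] → 88
@88: cooldown [8B, align 8] → 96
@96: vy [4B, align 4] → 100
+4 tail pad (align 8)
size 104, align 8
— Config2 —
@0: hp [23B, align 1] → 23
+1 pad (align 4)
@24: vy [4B, align 4] → 28
+4 pad (align 8)
@32: vx [40B, align 8] → 72
@72: x [4B, align 4] → 76
+4 pad (align 8)
@80: target [8B, align 8] → 88
@88: ammo [2B, align 2] → 90
+2 pad (align 4)
@92: y [4B, align 4] → 96
@96: cooldown [8B, align 8] → 104
size 104, align 8
104 − 104 = 0

0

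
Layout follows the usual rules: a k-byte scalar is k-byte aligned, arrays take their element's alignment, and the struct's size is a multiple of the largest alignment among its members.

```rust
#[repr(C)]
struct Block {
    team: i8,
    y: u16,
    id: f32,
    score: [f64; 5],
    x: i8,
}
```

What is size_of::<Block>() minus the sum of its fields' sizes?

0..1  team  (1B, 1-aligned)
1..2  -- padding (1B)
2..4  y  (2B, 2-aligned)
4..8  id  (4B, 4-aligned)
8..48  score  (40B, 8-aligned)
48..49  x  (1B, 1-aligned)
49..56  -- tail padding (7B)
sizeof = 56, alignof = 8
data bytes 48, size 56 → padding 8

8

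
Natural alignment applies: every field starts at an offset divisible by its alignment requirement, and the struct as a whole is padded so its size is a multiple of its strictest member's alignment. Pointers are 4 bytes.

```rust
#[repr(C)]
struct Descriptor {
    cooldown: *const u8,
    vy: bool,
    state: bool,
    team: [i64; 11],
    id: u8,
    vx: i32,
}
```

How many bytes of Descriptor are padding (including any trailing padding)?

5

@0: cooldown [4B, align 4] → 4
@4: vy [1B, align 1] → 5
@5: state [1B, align 1] → 6
+2 pad (align 8)
@8: team [88B, align 8] → 96
@96: id [1B, align 1] → 97
+3 pad (align 4)
@100: vx [4B, align 4] → 104
size 104, align 8
data bytes 99, size 104 → padding 5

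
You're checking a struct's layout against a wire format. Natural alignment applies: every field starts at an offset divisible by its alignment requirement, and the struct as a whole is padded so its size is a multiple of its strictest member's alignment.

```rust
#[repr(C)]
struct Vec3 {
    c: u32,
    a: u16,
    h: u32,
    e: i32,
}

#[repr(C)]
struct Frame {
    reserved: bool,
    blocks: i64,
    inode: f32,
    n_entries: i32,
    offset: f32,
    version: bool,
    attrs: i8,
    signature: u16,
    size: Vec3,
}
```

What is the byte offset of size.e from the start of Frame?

44

Vec3: 0..4  c  (4B, 4-aligned); 4..6  a  (2B, 2-aligned); 6..8  -- padding (2B); 8..12  h  (4B, 4-aligned); 12..16  e  (4B, 4-aligned); sizeof = 16, alignof = 4
0..1  reserved  (1B, 1-aligned)
1..8  -- padding (7B)
8..16  blocks  (8B, 8-aligned)
16..20  inode  (4B, 4-aligned)
20..24  n_entries  (4B, 4-aligned)
24..28  offset  (4B, 4-aligned)
28..29  version  (1B, 1-aligned)
29..30  attrs  (1B, 1-aligned)
30..32  signature  (2B, 2-aligned)
32..48  size  (16B, 4-aligned)
within Vec3: e at 12
32 + 12 = 44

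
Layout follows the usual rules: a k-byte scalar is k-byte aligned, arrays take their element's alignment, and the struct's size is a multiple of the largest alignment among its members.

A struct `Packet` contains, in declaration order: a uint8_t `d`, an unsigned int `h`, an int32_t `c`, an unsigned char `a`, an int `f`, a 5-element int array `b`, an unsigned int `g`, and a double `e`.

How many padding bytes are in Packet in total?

10

0..1  d  (1B, 1-aligned)
1..4  -- padding (3B)
4..8  h  (4B, 4-aligned)
8..12  c  (4B, 4-aligned)
12..13  a  (1B, 1-aligned)
13..16  -- padding (3B)
16..20  f  (4B, 4-aligned)
20..40  b  (20B, 4-aligned)
40..44  g  (4B, 4-aligned)
44..48  -- padding (4B)
48..56  e  (8B, 8-aligned)
sizeof = 56, alignof = 8
data bytes 46, size 56 → padding 10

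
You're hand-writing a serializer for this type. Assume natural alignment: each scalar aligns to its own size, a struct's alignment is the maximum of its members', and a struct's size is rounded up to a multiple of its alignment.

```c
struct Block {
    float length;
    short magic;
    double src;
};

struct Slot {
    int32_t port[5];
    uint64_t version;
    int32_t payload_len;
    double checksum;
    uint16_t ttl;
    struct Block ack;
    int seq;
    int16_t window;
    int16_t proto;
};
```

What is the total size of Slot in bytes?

Block: length at 0 (size 4, align 4) → ends 4; magic at 4 (size 2, align 2) → ends 6; pad 2 to align 8 for src; src at 8 (size 8, align 8) → ends 16; total 16 bytes, alignment 8
port at 0 (size 20, align 4) → ends 20
pad 4 to align 8 for version
version at 24 (size 8, align 8) → ends 32
payload_len at 32 (size 4, align 4) → ends 36
pad 4 to align 8 for checksum
checksum at 40 (size 8, align 8) → ends 48
ttl at 48 (size 2, align 2) → ends 50
pad 6 to align 8 for ack
ack at 56 (size 16, align 8) → ends 72
seq at 72 (size 4, align 4) → ends 76
window at 76 (size 2, align 2) → ends 78
proto at 78 (size 2, align 2) → ends 80
total 80 bytes, alignment 8

80 bytes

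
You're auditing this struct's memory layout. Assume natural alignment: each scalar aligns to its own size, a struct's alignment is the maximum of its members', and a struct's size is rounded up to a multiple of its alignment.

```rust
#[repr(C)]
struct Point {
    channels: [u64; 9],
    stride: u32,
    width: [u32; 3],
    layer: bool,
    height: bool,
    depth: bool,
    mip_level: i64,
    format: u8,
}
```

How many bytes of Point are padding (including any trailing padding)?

12

channels at 0 (size 72, align 8) → ends 72
stride at 72 (size 4, align 4) → ends 76
width at 76 (size 12, align 4) → ends 88
layer at 88 (size 1, align 1) → ends 89
height at 89 (size 1, align 1) → ends 90
depth at 90 (size 1, align 1) → ends 91
pad 5 to align 8 for mip_level
mip_level at 96 (size 8, align 8) → ends 104
format at 104 (size 1, align 1) → ends 105
tail pad 7 to reach multiple of 8
total 112 bytes, alignment 8
data bytes 100, size 112 → padding 12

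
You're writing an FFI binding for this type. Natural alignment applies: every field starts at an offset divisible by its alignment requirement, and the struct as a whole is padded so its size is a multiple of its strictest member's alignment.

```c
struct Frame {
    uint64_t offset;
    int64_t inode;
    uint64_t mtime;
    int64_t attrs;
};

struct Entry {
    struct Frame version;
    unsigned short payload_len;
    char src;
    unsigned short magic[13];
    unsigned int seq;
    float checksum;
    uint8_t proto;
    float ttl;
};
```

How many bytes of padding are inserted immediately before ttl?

3

Frame: 0..8  offset  (8B, 8-aligned); 8..16  inode  (8B, 8-aligned); 16..24  mtime  (8B, 8-aligned); 24..32  attrs  (8B, 8-aligned); sizeof = 32, alignof = 8
0..32  version  (32B, 8-aligned)
32..34  payload_len  (2B, 2-aligned)
34..35  src  (1B, 1-aligned)
35..36  -- padding (1B)
36..62  magic  (26B, 2-aligned)
62..64  -- padding (2B)
64..68  seq  (4B, 4-aligned)
68..72  checksum  (4B, 4-aligned)
72..73  proto  (1B, 1-aligned)
73..76  -- padding (3B)
76..80  ttl  (4B, 4-aligned)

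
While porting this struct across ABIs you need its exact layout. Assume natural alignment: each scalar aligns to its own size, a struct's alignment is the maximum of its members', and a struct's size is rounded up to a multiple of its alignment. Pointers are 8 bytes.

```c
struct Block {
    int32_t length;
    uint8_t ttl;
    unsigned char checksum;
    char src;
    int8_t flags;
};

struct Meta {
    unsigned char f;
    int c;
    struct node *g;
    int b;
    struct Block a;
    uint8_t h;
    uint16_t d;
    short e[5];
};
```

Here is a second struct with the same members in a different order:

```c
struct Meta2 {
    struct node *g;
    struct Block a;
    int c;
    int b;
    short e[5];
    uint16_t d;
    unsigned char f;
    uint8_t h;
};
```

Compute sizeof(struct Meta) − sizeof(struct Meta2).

8

Block: length at 0 (size 4, align 4) → ends 4; ttl at 4 (size 1, align 1) → ends 5; checksum at 5 (size 1, align 1) → ends 6; src at 6 (size 1, align 1) → ends 7; flags at 7 (size 1, align 1) → ends 8; total 8 bytes, alignment 4
f at 0 (size 1, align 1) → ends 1
pad 3 to align 4 for c
c at 4 (size 4, align 4) → ends 8
g at 8 (size 8, align 8) → ends 16
b at 16 (size 4, align 4) → ends 20
a at 20 (size 8, align 4) → ends 28
h at 28 (size 1, align 1) → ends 29
pad 1 to align 2 for d
d at 30 (size 2, align 2) → ends 32
e at 32 (size 10, align 2) → ends 42
tail pad 6 to reach multiple of 8
total 48 bytes, alignment 8
— Meta2 —
g at 0 (size 8, align 8) → ends 8
a at 8 (size 8, align 4) → ends 16
c at 16 (size 4, align 4) → ends 20
b at 20 (size 4, align 4) → ends 24
e at 24 (size 10, align 2) → ends 34
d at 34 (size 2, align 2) → ends 36
f at 36 (size 1, align 1) → ends 37
h at 37 (size 1, align 1) → ends 38
tail pad 2 to reach multiple of 8
total 40 bytes, alignment 8
48 − 40 = 8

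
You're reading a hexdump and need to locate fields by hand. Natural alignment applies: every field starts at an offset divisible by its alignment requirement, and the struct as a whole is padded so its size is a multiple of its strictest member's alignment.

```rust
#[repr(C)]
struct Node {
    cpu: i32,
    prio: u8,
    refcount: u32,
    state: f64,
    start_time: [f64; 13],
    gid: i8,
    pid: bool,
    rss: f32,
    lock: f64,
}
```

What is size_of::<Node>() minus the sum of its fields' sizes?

0..4  cpu  (4B, 4-aligned)
4..5  prio  (1B, 1-aligned)
5..8  -- padding (3B)
8..12  refcount  (4B, 4-aligned)
12..16  -- padding (4B)
16..24  state  (8B, 8-aligned)
24..128  start_time  (104B, 8-aligned)
128..129  gid  (1B, 1-aligned)
129..130  pid  (1B, 1-aligned)
130..132  -- padding (2B)
132..136  rss  (4B, 4-aligned)
136..144  lock  (8B, 8-aligned)
sizeof = 144, alignof = 8
data bytes 135, size 144 → padding 9

9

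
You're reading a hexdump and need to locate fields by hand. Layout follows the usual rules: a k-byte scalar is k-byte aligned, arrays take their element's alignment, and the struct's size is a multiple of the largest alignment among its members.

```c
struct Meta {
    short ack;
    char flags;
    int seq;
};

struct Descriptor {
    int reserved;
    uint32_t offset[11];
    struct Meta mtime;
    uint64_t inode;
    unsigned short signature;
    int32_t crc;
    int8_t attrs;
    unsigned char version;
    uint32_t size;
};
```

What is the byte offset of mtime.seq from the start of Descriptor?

Meta: @0: ack [2B, align 2] → 2; @2: flags [1B, align 1] → 3; +1 pad (align 4); @4: seq [4B, align 4] → 8; size 8, align 4
@0: reserved [4B, align 4] → 4
@4: offset [44B, align 4] → 48
@48: mtime [8B, align 4] → 56
within Meta: seq at 4
48 + 4 = 52

52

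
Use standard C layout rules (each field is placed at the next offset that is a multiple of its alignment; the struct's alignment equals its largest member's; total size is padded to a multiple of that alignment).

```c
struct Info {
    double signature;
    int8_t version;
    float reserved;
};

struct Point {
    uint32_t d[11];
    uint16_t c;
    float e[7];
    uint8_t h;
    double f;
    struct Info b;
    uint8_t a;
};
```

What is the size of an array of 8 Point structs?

896

Info: signature at 0 (size 8, align 8) → ends 8; version at 8 (size 1, align 1) → ends 9; pad 3 to align 4 for reserved; reserved at 12 (size 4, align 4) → ends 16; total 16 bytes, alignment 8
d at 0 (size 44, align 4) → ends 44
c at 44 (size 2, align 2) → ends 46
pad 2 to align 4 for e
e at 48 (size 28, align 4) → ends 76
h at 76 (size 1, align 1) → ends 77
pad 3 to align 8 for f
f at 80 (size 8, align 8) → ends 88
b at 88 (size 16, align 8) → ends 104
a at 104 (size 1, align 1) → ends 105
tail pad 7 to reach multiple of 8
total 112 bytes, alignment 8
array of 8: 8 × 112 = 896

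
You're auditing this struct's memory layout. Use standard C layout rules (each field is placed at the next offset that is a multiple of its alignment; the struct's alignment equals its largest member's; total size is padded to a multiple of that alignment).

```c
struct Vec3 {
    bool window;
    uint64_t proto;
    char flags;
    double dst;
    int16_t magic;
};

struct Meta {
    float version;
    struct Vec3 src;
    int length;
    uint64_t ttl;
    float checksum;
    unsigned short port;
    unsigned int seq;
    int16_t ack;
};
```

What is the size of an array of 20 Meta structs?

1600

Vec3: 0..1  window  (1B, 1-aligned); 1..8  -- padding (7B); 8..16  proto  (8B, 8-aligned); 16..17  flags  (1B, 1-aligned); 17..24  -- padding (7B); 24..32  dst  (8B, 8-aligned); 32..34  magic  (2B, 2-aligned); 34..40  -- tail padding (6B); sizeof = 40, alignof = 8
0..4  version  (4B, 4-aligned)
4..8  -- padding (4B)
8..48  src  (40B, 8-aligned)
48..52  length  (4B, 4-aligned)
52..56  -- padding (4B)
56..64  ttl  (8B, 8-aligned)
64..68  checksum  (4B, 4-aligned)
68..70  port  (2B, 2-aligned)
70..72  -- padding (2B)
72..76  seq  (4B, 4-aligned)
76..78  ack  (2B, 2-aligned)
78..80  -- tail padding (2B)
sizeof = 80, alignof = 8
array of 20: 20 × 80 = 1600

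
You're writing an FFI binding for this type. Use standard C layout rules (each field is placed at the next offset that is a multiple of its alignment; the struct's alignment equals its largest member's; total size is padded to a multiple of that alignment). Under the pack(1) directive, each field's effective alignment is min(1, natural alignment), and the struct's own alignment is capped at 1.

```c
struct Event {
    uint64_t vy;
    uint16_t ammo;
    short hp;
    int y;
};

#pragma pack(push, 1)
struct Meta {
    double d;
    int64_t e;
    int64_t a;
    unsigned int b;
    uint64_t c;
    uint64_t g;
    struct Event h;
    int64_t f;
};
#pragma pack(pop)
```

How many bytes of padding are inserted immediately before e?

0

Event: vy at 0 (size 8, align 8) → ends 8; ammo at 8 (size 2, align 2) → ends 10; hp at 10 (size 2, align 2) → ends 12; y at 12 (size 4, align 4) → ends 16; total 16 bytes, alignment 8
d at 0 (size 8, align 1) → ends 8
e at 8 (size 8, align 1) → ends 16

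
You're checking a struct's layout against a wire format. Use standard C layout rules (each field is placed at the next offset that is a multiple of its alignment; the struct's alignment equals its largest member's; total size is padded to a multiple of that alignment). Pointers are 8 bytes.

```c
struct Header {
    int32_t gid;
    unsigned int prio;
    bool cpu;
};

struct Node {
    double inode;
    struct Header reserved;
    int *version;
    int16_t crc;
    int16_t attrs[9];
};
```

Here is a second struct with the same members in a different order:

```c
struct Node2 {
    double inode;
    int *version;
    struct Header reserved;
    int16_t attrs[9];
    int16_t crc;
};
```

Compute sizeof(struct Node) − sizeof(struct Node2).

Header: gid at 0 (size 4, align 4) → ends 4; prio at 4 (size 4, align 4) → ends 8; cpu at 8 (size 1, align 1) → ends 9; tail pad 3 to reach multiple of 4; total 12 bytes, alignment 4
inode at 0 (size 8, align 8) → ends 8
reserved at 8 (size 12, align 4) → ends 20
pad 4 to align 8 for version
version at 24 (size 8, align 8) → ends 32
crc at 32 (size 2, align 2) → ends 34
attrs at 34 (size 18, align 2) → ends 52
tail pad 4 to reach multiple of 8
total 56 bytes, alignment 8
— Node2 —
inode at 0 (size 8, align 8) → ends 8
version at 8 (size 8, align 8) → ends 16
reserved at 16 (size 12, align 4) → ends 28
attrs at 28 (size 18, align 2) → ends 46
crc at 46 (size 2, align 2) → ends 48
total 48 bytes, alignment 8
56 − 48 = 8

8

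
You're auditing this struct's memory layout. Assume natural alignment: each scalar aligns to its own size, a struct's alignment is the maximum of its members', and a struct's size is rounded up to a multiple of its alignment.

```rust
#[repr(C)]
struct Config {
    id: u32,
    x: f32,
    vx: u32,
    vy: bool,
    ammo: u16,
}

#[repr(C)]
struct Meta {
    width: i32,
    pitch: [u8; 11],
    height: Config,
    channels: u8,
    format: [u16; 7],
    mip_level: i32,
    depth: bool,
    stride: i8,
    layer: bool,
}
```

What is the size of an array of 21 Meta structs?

Config: id at 0 (size 4, align 4) → ends 4; x at 4 (size 4, align 4) → ends 8; vx at 8 (size 4, align 4) → ends 12; vy at 12 (size 1, align 1) → ends 13; pad 1 to align 2 for ammo; ammo at 14 (size 2, align 2) → ends 16; total 16 bytes, alignment 4
width at 0 (size 4, align 4) → ends 4
pitch at 4 (size 11, align 1) → ends 15
pad 1 to align 4 for height
height at 16 (size 16, align 4) → ends 32
channels at 32 (size 1, align 1) → ends 33
pad 1 to align 2 for format
format at 34 (size 14, align 2) → ends 48
mip_level at 48 (size 4, align 4) → ends 52
depth at 52 (size 1, align 1) → ends 53
stride at 53 (size 1, align 1) → ends 54
layer at 54 (size 1, align 1) → ends 55
tail pad 1 to reach multiple of 4
total 56 bytes, alignment 4
array of 21: 21 × 56 = 1176

1176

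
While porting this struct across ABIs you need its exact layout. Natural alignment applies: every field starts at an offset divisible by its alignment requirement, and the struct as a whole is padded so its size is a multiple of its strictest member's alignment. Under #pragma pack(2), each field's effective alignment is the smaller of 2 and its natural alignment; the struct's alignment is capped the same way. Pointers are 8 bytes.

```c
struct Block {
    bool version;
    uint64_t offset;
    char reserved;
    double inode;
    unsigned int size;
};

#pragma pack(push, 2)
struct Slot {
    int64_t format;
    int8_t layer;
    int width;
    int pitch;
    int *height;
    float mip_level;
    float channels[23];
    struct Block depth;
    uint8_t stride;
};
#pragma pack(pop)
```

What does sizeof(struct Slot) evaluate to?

Block: version at 0 (size 1, align 1) → ends 1; pad 7 to align 8 for offset; offset at 8 (size 8, align 8) → ends 16; reserved at 16 (size 1, align 1) → ends 17; pad 7 to align 8 for inode; inode at 24 (size 8, align 8) → ends 32; size at 32 (size 4, align 4) → ends 36; tail pad 4 to reach multiple of 8; total 40 bytes, alignment 8
format at 0 (size 8, align 2) → ends 8
layer at 8 (size 1, align 1) → ends 9
pad 1 to align 2 for width
width at 10 (size 4, align 2) → ends 14
pitch at 14 (size 4, align 2) → ends 18
height at 18 (size 8, align 2) → ends 26
mip_level at 26 (size 4, align 2) → ends 30
channels at 30 (size 92, align 2) → ends 122
depth at 122 (size 40, align 2) → ends 162
stride at 162 (size 1, align 1) → ends 163
tail pad 1 to reach multiple of 2
total 164 bytes, alignment 2

164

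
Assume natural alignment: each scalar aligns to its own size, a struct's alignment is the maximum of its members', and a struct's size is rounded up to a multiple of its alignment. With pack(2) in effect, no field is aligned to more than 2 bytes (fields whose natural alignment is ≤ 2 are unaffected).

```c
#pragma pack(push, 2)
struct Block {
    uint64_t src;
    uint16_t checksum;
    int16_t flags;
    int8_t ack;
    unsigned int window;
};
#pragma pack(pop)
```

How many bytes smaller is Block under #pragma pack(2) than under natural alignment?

natural layout:
  src at 0 (size 8, align 8) → ends 8
  checksum at 8 (size 2, align 2) → ends 10
  flags at 10 (size 2, align 2) → ends 12
  ack at 12 (size 1, align 1) → ends 13
  pad 3 to align 4 for window
  window at 16 (size 4, align 4) → ends 20
  tail pad 4 to reach multiple of 8
  total 24 bytes, alignment 8
packed(2) layout:
  src at 0 (size 8, align 2) → ends 8
  checksum at 8 (size 2, align 2) → ends 10
  flags at 10 (size 2, align 2) → ends 12
  ack at 12 (size 1, align 1) → ends 13
  pad 1 to align 2 for window
  window at 14 (size 4, align 2) → ends 18
  total 18 bytes, alignment 2
24 − 18 = 6

6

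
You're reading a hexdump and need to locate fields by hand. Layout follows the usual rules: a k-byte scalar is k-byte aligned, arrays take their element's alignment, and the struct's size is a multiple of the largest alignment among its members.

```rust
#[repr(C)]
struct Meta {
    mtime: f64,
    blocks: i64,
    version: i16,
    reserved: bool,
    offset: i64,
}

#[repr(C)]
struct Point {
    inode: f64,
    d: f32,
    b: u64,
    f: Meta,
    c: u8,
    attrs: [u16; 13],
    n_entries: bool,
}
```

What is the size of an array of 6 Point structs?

Meta: mtime at 0 (size 8, align 8) → ends 8; blocks at 8 (size 8, align 8) → ends 16; version at 16 (size 2, align 2) → ends 18; reserved at 18 (size 1, align 1) → ends 19; pad 5 to align 8 for offset; offset at 24 (size 8, align 8) → ends 32; total 32 bytes, alignment 8
inode at 0 (size 8, align 8) → ends 8
d at 8 (size 4, align 4) → ends 12
pad 4 to align 8 for b
b at 16 (size 8, align 8) → ends 24
f at 24 (size 32, align 8) → ends 56
c at 56 (size 1, align 1) → ends 57
pad 1 to align 2 for attrs
attrs at 58 (size 26, align 2) → ends 84
n_entries at 84 (size 1, align 1) → ends 85
tail pad 3 to reach multiple of 8
total 88 bytes, alignment 8
array of 6: 6 × 88 = 528

528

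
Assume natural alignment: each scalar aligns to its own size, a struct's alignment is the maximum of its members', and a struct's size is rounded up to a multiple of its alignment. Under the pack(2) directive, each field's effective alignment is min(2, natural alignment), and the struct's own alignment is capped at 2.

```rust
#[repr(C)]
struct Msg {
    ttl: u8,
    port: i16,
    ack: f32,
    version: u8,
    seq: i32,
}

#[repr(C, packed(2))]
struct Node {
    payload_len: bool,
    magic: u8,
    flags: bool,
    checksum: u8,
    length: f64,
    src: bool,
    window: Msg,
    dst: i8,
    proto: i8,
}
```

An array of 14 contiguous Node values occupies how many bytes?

Msg: ttl at 0 (size 1, align 1) → ends 1; pad 1 to align 2 for port; port at 2 (size 2, align 2) → ends 4; ack at 4 (size 4, align 4) → ends 8; version at 8 (size 1, align 1) → ends 9; pad 3 to align 4 for seq; seq at 12 (size 4, align 4) → ends 16; total 16 bytes, alignment 4
payload_len at 0 (size 1, align 1) → ends 1
magic at 1 (size 1, align 1) → ends 2
flags at 2 (size 1, align 1) → ends 3
checksum at 3 (size 1, align 1) → ends 4
length at 4 (size 8, align 2) → ends 12
src at 12 (size 1, align 1) → ends 13
pad 1 to align 2 for window
window at 14 (size 16, align 2) → ends 30
dst at 30 (size 1, align 1) → ends 31
proto at 31 (size 1, align 1) → ends 32
total 32 bytes, alignment 2
array of 14: 14 × 32 = 448

448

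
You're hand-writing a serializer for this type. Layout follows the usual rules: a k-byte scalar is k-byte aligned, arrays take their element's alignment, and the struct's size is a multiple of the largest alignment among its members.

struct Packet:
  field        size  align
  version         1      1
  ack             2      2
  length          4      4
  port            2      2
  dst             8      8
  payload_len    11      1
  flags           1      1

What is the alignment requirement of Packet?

member alignments: version=1, ack=2, length=4, port=2, dst=8, payload_len=1, flags=1
max = 8

8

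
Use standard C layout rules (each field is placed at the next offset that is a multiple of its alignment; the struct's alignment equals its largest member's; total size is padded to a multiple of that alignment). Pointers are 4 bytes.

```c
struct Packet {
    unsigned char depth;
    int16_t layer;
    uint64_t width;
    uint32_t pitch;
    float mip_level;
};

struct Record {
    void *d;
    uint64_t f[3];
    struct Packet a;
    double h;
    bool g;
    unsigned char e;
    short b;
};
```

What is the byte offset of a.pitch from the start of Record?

48

Packet: @0: depth [1B, align 1] → 1; +1 pad (align 2); @2: layer [2B, align 2] → 4; +4 pad (align 8); @8: width [8B, align 8] → 16; @16: pitch [4B, align 4] → 20; @20: mip_level [4B, align 4] → 24; size 24, align 8
@0: d [4B, align 4] → 4
+4 pad (align 8)
@8: f [24B, align 8] → 32
@32: a [24B, align 8] → 56
within Packet: pitch at 16
32 + 16 = 48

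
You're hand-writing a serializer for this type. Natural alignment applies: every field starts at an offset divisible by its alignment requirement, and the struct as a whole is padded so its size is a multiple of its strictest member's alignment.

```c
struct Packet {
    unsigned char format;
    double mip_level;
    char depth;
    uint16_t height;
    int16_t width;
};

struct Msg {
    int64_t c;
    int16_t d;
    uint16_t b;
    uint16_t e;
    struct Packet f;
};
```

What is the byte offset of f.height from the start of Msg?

34

Packet: @0: format [1B, align 1] → 1; +7 pad (align 8); @8: mip_level [8B, align 8] → 16; @16: depth [1B, align 1] → 17; +1 pad (align 2); @18: height [2B, align 2] → 20; @20: width [2B, align 2] → 22; +2 tail pad (align 8); size 24, align 8
@0: c [8B, align 8] → 8
@8: d [2B, align 2] → 10
@10: b [2B, align 2] → 12
@12: e [2B, align 2] → 14
+2 pad (align 8)
@16: f [24B, align 8] → 40
within Packet: height at 18
16 + 18 = 34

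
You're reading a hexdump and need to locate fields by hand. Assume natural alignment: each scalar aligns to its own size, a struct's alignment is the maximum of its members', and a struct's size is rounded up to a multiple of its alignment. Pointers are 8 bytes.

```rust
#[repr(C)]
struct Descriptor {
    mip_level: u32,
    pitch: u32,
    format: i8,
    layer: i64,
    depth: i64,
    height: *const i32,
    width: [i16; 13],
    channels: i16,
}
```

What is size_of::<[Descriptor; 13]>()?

936

@0: mip_level [4B, align 4] → 4
@4: pitch [4B, align 4] → 8
@8: format [1B, align 1] → 9
+7 pad (align 8)
@16: layer [8B, align 8] → 24
@24: depth [8B, align 8] → 32
@32: height [8B, align 8] → 40
@40: width [26B, align 2] → 66
@66: channels [2B, align 2] → 68
+4 tail pad (align 8)
size 72, align 8
array of 13: 13 × 72 = 936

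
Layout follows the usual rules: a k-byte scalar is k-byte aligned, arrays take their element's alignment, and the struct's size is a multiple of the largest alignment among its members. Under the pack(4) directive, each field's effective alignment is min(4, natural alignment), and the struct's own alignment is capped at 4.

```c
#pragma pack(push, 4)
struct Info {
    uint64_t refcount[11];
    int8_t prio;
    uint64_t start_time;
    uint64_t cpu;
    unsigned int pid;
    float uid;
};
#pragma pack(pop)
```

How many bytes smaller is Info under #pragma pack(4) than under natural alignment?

4

natural layout:
  0..88  refcount  (88B, 8-aligned)
  88..89  prio  (1B, 1-aligned)
  89..96  -- padding (7B)
  96..104  start_time  (8B, 8-aligned)
  104..112  cpu  (8B, 8-aligned)
  112..116  pid  (4B, 4-aligned)
  116..120  uid  (4B, 4-aligned)
  sizeof = 120, alignof = 8
packed(4) layout:
  0..88  refcount  (88B, 4-aligned)
  88..89  prio  (1B, 1-aligned)
  89..92  -- padding (3B)
  92..100  start_time  (8B, 4-aligned)
  100..108  cpu  (8B, 4-aligned)
  108..112  pid  (4B, 4-aligned)
  112..116  uid  (4B, 4-aligned)
  sizeof = 116, alignof = 4
120 − 116 = 4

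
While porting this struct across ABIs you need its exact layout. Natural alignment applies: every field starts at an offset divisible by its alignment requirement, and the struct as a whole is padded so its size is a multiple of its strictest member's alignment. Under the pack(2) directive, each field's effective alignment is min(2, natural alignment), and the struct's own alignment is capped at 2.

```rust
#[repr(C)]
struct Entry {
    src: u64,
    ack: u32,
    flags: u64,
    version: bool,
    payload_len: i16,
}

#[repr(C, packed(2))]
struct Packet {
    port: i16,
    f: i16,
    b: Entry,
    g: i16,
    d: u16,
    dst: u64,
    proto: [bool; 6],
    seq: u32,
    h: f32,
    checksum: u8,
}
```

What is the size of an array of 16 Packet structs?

1024

Entry: src at 0 (size 8, align 8) → ends 8; ack at 8 (size 4, align 4) → ends 12; pad 4 to align 8 for flags; flags at 16 (size 8, align 8) → ends 24; version at 24 (size 1, align 1) → ends 25; pad 1 to align 2 for payload_len; payload_len at 26 (size 2, align 2) → ends 28; tail pad 4 to reach multiple of 8; total 32 bytes, alignment 8
port at 0 (size 2, align 2) → ends 2
f at 2 (size 2, align 2) → ends 4
b at 4 (size 32, align 2) → ends 36
g at 36 (size 2, align 2) → ends 38
d at 38 (size 2, align 2) → ends 40
dst at 40 (size 8, align 2) → ends 48
proto at 48 (size 6, align 1) → ends 54
seq at 54 (size 4, align 2) → ends 58
h at 58 (size 4, align 2) → ends 62
checksum at 62 (size 1, align 1) → ends 63
tail pad 1 to reach multiple of 2
total 64 bytes, alignment 2
array of 16: 16 × 64 = 1024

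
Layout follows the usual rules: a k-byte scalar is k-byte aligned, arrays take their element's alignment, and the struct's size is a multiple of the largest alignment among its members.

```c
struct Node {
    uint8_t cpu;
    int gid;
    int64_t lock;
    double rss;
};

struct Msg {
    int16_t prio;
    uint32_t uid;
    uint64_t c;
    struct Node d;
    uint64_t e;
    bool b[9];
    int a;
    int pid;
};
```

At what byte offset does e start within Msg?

40

Node: 0..1  cpu  (1B, 1-aligned); 1..4  -- padding (3B); 4..8  gid  (4B, 4-aligned); 8..16  lock  (8B, 8-aligned); 16..24  rss  (8B, 8-aligned); sizeof = 24, alignof = 8
0..2  prio  (2B, 2-aligned)
2..4  -- padding (2B)
4..8  uid  (4B, 4-aligned)
8..16  c  (8B, 8-aligned)
16..40  d  (24B, 8-aligned)
40..48  e  (8B, 8-aligned)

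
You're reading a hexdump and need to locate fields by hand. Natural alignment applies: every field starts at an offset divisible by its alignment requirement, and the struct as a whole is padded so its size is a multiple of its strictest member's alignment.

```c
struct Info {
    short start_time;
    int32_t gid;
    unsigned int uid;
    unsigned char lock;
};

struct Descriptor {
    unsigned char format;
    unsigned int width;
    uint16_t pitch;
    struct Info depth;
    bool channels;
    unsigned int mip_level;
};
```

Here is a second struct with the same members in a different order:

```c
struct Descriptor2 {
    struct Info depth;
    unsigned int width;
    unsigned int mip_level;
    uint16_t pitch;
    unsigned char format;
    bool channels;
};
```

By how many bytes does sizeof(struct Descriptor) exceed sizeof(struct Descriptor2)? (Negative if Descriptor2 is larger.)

8

Info: start_time at 0 (size 2, align 2) → ends 2; pad 2 to align 4 for gid; gid at 4 (size 4, align 4) → ends 8; uid at 8 (size 4, align 4) → ends 12; lock at 12 (size 1, align 1) → ends 13; tail pad 3 to reach multiple of 4; total 16 bytes, alignment 4
format at 0 (size 1, align 1) → ends 1
pad 3 to align 4 for width
width at 4 (size 4, align 4) → ends 8
pitch at 8 (size 2, align 2) → ends 10
pad 2 to align 4 for depth
depth at 12 (size 16, align 4) → ends 28
channels at 28 (size 1, align 1) → ends 29
pad 3 to align 4 for mip_level
mip_level at 32 (size 4, align 4) → ends 36
total 36 bytes, alignment 4
— Descriptor2 —
depth at 0 (size 16, align 4) → ends 16
width at 16 (size 4, align 4) → ends 20
mip_level at 20 (size 4, align 4) → ends 24
pitch at 24 (size 2, align 2) → ends 26
format at 26 (size 1, align 1) → ends 27
channels at 27 (size 1, align 1) → ends 28
total 28 bytes, alignment 4
36 − 28 = 8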